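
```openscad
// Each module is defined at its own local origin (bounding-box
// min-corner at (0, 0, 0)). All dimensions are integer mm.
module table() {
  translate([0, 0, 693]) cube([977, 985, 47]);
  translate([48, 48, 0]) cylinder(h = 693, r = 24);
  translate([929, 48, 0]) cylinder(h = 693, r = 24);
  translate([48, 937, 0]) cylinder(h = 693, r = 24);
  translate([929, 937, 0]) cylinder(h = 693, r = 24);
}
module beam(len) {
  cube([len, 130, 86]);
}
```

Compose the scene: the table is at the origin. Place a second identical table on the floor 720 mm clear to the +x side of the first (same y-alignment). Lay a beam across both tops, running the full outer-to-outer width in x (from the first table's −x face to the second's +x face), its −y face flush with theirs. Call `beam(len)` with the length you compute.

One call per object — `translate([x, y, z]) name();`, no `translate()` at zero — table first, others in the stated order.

table();
translate([1697, 0, 0]) table();
translate([0, 0, 740]) beam(2674);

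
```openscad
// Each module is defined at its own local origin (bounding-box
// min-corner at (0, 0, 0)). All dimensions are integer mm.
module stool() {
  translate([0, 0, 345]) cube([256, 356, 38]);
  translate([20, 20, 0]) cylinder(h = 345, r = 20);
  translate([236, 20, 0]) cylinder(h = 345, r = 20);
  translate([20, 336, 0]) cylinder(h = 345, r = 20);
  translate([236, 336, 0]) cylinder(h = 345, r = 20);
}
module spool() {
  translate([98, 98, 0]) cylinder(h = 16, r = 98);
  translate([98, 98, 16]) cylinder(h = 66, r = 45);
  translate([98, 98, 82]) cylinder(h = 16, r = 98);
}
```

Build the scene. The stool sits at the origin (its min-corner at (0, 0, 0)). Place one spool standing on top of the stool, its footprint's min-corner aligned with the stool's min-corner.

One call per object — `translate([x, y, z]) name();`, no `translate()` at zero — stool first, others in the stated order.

stool();
translate([0, 0, 383]) spool();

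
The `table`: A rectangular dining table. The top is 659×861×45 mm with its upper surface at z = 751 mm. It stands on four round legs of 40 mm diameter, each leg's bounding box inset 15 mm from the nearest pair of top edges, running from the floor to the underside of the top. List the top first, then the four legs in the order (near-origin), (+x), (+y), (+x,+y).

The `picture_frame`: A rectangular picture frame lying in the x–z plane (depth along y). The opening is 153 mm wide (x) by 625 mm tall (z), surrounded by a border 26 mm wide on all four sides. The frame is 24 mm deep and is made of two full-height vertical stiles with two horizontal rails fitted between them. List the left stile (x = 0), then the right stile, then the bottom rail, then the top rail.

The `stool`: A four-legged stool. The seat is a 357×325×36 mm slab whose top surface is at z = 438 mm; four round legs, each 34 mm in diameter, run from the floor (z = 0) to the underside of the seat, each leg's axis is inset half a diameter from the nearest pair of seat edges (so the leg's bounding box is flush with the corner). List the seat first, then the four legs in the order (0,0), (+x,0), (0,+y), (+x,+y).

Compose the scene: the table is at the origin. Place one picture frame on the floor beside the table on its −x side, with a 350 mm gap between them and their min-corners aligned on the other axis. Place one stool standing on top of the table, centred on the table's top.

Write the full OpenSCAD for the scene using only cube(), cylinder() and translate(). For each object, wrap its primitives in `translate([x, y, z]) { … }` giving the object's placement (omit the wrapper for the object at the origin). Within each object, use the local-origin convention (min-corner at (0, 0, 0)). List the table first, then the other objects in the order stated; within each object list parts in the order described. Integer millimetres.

translate([0, 0, 706]) cube([659, 861, 45]);
translate([35, 35, 0]) cylinder(h = 706, r = 20);
translate([624, 35, 0]) cylinder(h = 706, r = 20);
translate([35, 826, 0]) cylinder(h = 706, r = 20);
translate([624, 826, 0]) cylinder(h = 706, r = 20);
translate([-555, 0, 0]) {
  cube([26, 24, 677]);
  translate([179, 0, 0]) cube([26, 24, 677]);
  translate([26, 0, 0]) cube([153, 24, 26]);
  translate([26, 0, 651]) cube([153, 24, 26]);
}
translate([151, 268, 751]) {
  translate([0, 0, 402]) cube([357, 325, 36]);
  translate([17, 17, 0]) cylinder(h = 402, r = 17);
  translate([340, 17, 0]) cylinder(h = 402, r = 17);
  translate([17, 308, 0]) cylinder(h = 402, r = 17);
  translate([340, 308, 0]) cylinder(h = 402, r = 17);
}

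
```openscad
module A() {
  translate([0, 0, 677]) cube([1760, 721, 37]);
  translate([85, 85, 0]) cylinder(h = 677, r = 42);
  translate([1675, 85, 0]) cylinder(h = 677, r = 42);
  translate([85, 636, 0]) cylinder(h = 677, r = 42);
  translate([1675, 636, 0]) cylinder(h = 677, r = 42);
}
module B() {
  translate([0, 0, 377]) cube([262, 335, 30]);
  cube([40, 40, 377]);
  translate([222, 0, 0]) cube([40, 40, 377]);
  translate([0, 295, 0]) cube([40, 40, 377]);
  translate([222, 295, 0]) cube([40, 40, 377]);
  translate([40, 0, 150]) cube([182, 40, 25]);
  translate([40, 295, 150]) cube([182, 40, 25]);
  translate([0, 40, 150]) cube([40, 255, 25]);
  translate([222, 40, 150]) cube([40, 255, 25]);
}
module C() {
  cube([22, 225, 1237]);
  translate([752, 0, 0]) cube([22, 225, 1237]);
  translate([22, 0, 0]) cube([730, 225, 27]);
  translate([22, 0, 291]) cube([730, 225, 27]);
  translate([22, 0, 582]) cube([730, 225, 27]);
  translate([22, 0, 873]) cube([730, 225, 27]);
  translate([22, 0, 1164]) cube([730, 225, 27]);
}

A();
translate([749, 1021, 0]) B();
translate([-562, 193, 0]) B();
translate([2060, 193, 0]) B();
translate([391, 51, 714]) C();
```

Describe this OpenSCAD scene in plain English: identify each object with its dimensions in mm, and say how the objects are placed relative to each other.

A is a rectangular dining table. The top is 1760×721×37 mm with its upper surface at z = 714 mm. It stands on four round legs of 84 mm diameter, each leg's bounding box inset 43 mm from the nearest pair of top edges, running from the floor to the underside of the top.

B is a simple wooden stool: a rectangular seat 262 mm (x) by 335 mm (y), 30 mm thick, top face at z = 407 mm, on four square legs, each 40×40 mm in cross-section. The legs rest on z = 0, each flush with a corner of the seat. Four stretchers, 40 mm wide and 25 mm tall, connect adjacent legs with their undersides at z = 150 mm, each running between the inner faces of the legs it joins and aligned with the legs' outer faces on the other axis.

C is a bookshelf 774 mm wide overall, 225 mm deep and 1237 mm tall. The two sides are 22 mm thick vertical panels. 5 horizontal shelves of 27 mm thickness span between the inner faces of the sides; the lowest shelf sits on the floor and shelves are stacked with a clear vertical gap of 264 mm between each pair.

Three stools sit around the table at the +y, −x, +x sides. The bookshelf is on top of the table.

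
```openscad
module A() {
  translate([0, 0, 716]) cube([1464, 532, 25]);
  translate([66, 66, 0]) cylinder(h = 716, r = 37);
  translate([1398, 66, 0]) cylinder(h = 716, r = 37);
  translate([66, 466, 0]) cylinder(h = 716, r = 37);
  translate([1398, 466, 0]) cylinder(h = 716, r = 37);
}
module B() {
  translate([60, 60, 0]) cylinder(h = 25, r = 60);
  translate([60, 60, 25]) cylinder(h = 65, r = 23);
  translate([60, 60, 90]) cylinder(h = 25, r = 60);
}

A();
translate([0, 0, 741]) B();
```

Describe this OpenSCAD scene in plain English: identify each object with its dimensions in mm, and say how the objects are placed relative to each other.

A is a rectangular dining table. The top is 1464×532×25 mm with its upper surface at z = 741 mm. It stands on four round legs of 74 mm diameter, each leg's bounding box inset 29 mm from the nearest pair of top edges, running from the floor to the underside of the top.

B is a spool: two coaxial disc flanges of radius 60 mm and thickness 25 mm, joined by a core cylinder of radius 23 mm and height 65 mm. The lower flange rests on z = 0 and the three cylinders share a vertical axis.

The spool is on top of the table.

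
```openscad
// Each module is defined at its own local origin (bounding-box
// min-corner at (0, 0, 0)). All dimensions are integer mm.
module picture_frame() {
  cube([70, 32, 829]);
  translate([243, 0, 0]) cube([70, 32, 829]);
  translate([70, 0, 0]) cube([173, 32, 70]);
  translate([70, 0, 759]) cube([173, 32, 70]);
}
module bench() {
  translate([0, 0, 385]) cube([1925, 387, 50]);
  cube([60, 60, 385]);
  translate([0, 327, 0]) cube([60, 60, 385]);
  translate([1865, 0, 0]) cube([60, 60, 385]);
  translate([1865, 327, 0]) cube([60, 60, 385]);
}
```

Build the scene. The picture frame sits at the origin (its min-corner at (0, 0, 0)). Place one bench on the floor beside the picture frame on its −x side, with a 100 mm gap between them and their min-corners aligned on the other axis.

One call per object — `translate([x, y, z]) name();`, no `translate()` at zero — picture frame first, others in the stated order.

picture_frame();
translate([-2025, 0, 0]) bench();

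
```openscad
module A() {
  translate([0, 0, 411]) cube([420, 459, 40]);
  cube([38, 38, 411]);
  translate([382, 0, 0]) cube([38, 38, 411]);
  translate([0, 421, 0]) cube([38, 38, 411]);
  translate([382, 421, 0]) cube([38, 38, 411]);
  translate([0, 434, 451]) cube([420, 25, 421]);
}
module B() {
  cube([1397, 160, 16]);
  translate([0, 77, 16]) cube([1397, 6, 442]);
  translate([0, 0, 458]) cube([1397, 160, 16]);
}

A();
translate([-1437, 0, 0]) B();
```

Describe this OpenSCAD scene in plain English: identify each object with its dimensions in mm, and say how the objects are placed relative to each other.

A is a chair: 420×459 mm seat, 40 mm thick, top at z = 451 mm, on four 38 mm square corner legs flush with the seat edges. A 25 mm thick backrest slab spans the full seat width, extending 421 mm above the seat top, its back face flush with the seat's +y edge.

B is an I-beam lying along x, 1397 mm long. Overall section height 474 mm. Two flanges 160 mm wide (y) and 16 mm thick, one on the floor and one at the top; a web 6 mm thick runs between them, centred on the flange width.

The I-beam is on the floor beside the chair on its −x side.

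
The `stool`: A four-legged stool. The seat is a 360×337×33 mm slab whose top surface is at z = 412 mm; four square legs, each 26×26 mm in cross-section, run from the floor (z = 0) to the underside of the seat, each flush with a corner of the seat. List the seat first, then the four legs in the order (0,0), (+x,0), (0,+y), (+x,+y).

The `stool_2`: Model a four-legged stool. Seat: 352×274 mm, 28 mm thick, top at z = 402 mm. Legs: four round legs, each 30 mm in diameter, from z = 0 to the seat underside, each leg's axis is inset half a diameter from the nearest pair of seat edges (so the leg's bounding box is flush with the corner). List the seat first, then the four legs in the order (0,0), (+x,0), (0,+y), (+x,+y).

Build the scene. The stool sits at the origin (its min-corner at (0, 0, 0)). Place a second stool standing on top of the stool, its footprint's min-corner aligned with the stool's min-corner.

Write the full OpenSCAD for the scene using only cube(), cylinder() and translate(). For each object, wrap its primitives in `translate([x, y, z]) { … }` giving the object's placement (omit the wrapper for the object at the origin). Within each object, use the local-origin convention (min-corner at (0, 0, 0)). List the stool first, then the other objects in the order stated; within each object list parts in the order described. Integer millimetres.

translate([0, 0, 379]) cube([360, 337, 33]);
cube([26, 26, 379]);
translate([334, 0, 0]) cube([26, 26, 379]);
translate([0, 311, 0]) cube([26, 26, 379]);
translate([334, 311, 0]) cube([26, 26, 379]);
translate([0, 0, 412]) {
  translate([0, 0, 374]) cube([352, 274, 28]);
  translate([15, 15, 0]) cylinder(h = 374, r = 15);
  translate([337, 15, 0]) cylinder(h = 374, r = 15);
  translate([15, 259, 0]) cylinder(h = 374, r = 15);
  translate([337, 259, 0]) cylinder(h = 374, r = 15);
}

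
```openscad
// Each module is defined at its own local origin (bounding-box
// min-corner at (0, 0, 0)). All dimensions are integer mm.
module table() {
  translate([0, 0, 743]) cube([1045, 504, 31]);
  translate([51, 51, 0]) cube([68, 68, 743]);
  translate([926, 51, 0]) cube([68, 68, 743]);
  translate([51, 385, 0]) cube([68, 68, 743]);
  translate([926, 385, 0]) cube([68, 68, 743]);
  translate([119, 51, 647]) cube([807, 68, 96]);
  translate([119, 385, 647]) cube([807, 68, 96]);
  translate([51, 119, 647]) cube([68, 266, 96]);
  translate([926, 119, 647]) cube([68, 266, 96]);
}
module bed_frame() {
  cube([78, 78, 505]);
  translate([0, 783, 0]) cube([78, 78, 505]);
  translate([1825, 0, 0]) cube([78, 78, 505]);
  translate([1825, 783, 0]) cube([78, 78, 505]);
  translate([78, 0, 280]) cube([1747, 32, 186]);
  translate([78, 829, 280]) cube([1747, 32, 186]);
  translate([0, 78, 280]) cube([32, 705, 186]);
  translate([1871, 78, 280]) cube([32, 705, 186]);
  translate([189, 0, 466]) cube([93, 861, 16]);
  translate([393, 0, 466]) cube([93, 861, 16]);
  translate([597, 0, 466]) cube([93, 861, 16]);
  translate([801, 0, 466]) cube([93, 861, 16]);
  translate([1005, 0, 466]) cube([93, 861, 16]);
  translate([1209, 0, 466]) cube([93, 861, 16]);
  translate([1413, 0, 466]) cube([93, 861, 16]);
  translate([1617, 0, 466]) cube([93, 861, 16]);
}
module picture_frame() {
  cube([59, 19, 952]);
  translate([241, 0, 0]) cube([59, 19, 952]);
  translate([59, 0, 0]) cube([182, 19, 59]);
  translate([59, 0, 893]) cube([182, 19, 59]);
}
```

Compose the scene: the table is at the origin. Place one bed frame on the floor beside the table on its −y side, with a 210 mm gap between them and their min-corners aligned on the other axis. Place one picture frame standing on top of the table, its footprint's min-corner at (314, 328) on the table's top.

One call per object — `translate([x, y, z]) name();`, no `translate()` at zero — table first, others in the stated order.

table();
translate([0, -1071, 0]) bed_frame();
translate([314, 328, 774]) picture_frame();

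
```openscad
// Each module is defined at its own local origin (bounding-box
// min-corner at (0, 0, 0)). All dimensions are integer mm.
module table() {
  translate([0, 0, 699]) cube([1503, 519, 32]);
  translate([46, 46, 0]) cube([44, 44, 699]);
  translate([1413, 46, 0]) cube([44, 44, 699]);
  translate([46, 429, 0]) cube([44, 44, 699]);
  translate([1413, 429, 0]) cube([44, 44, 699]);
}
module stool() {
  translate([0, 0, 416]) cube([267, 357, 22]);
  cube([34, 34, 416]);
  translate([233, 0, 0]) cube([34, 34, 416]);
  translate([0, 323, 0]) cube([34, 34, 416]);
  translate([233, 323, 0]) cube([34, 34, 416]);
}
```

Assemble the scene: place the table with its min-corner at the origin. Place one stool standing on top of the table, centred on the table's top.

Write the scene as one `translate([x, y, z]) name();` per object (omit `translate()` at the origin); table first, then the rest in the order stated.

table();
translate([618, 81, 731]) stool();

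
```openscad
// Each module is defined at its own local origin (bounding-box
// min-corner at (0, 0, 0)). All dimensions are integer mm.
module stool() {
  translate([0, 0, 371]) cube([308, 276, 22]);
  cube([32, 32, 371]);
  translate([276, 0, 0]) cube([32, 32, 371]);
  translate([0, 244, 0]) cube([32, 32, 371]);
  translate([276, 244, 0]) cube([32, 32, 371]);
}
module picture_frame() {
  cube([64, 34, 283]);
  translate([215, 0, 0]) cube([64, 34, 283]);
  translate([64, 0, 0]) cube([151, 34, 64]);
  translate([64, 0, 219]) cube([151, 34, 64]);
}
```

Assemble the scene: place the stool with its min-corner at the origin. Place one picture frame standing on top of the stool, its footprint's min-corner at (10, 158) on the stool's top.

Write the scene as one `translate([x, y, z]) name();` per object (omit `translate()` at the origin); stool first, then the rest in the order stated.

stool();
translate([10, 158, 393]) picture_frame();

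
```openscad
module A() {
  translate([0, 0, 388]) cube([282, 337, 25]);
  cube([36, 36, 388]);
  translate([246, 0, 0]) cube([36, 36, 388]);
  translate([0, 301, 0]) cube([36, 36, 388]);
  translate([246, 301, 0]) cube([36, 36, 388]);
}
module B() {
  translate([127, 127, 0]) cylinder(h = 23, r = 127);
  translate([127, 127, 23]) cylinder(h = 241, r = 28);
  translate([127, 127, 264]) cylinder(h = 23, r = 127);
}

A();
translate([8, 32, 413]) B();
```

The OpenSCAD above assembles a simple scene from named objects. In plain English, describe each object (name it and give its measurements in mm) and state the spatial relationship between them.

A is a four-legged stool. The seat is a 282×337×25 mm slab whose top surface is at z = 413 mm; four square legs, each 36×36 mm in cross-section, run from the floor (z = 0) to the underside of the seat, each flush with a corner of the seat.

B is a spool: two coaxial disc flanges of radius 127 mm and thickness 23 mm, joined by a core cylinder of radius 28 mm and height 241 mm. The lower flange rests on z = 0 and the three cylinders share a vertical axis.

The spool is on top of the stool.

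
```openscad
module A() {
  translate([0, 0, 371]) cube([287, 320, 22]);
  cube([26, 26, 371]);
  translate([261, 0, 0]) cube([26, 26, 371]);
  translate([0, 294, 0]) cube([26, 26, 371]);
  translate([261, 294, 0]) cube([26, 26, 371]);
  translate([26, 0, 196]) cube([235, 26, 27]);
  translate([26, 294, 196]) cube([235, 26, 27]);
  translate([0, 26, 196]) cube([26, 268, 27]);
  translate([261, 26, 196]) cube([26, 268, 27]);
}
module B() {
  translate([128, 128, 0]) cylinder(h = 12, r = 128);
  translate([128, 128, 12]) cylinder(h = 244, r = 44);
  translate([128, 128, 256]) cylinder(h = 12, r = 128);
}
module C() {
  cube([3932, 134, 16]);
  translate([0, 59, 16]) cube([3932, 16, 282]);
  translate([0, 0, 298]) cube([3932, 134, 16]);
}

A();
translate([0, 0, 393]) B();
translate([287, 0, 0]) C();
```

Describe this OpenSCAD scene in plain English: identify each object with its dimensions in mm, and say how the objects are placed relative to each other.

A is a simple wooden stool: a rectangular seat 287 mm (x) by 320 mm (y), 22 mm thick, top face at z = 393 mm, on four square legs, each 26×26 mm in cross-section. The legs rest on z = 0, each flush with a corner of the seat. Four stretchers, 26 mm wide and 27 mm tall, connect adjacent legs with their undersides at z = 196 mm, each running between the inner faces of the legs it joins and aligned with the legs' outer faces on the other axis.

B is a spool: two coaxial disc flanges of radius 128 mm and thickness 12 mm, joined by a core cylinder of radius 44 mm and height 244 mm. The lower flange rests on z = 0 and the three cylinders share a vertical axis.

C is an I-beam lying along x, 3932 mm long. Overall section height 314 mm. Two flanges 134 mm wide (y) and 16 mm thick, one on the floor and one at the top; a web 16 mm thick runs between them, centred on the flange width.

The spool is on top of the stool. The I-beam is against the stool's +x side, with their −y faces flush.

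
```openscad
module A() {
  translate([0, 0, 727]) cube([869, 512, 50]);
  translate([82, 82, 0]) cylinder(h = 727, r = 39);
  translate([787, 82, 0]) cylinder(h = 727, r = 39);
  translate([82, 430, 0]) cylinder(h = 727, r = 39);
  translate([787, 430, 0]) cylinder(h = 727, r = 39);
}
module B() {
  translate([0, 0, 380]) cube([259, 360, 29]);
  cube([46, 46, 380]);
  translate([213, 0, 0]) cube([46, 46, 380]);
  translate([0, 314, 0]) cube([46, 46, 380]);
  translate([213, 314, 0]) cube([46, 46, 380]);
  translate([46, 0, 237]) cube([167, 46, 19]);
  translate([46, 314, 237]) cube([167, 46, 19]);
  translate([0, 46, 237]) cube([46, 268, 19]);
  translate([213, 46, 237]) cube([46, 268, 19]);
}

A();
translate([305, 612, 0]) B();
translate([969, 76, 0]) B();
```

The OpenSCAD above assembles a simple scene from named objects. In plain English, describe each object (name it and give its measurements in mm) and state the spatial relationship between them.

A is a rectangular dining table. The top is 869×512×50 mm with its upper surface at z = 777 mm. It stands on four round legs of 78 mm diameter, each leg's bounding box inset 43 mm from the nearest pair of top edges, running from the floor to the underside of the top.

B is a simple wooden stool: a rectangular seat 259 mm (x) by 360 mm (y), 29 mm thick, top face at z = 409 mm, on four square legs, each 46×46 mm in cross-section. The legs rest on z = 0, each flush with a corner of the seat. Four stretchers, 46 mm wide and 19 mm tall, connect adjacent legs with their undersides at z = 237 mm, each running between the inner faces of the legs it joins and aligned with the legs' outer faces on the other axis.

Two stools sit around the table at the +y, +x sides.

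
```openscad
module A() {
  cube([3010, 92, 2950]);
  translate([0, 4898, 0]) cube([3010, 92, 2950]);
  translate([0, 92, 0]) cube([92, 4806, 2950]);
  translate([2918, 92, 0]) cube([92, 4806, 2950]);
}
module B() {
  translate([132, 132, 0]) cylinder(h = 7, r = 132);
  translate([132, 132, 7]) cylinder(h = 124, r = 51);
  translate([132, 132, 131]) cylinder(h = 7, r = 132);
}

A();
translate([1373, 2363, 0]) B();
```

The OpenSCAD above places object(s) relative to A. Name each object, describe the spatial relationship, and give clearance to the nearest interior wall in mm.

A is a house frame. B is a spool. The spool sits inside the house frame, centred. The clearance to the nearest interior wall is 1281 mm.

Clearances: x = 1281, y = 2271; minimum 1281 mm.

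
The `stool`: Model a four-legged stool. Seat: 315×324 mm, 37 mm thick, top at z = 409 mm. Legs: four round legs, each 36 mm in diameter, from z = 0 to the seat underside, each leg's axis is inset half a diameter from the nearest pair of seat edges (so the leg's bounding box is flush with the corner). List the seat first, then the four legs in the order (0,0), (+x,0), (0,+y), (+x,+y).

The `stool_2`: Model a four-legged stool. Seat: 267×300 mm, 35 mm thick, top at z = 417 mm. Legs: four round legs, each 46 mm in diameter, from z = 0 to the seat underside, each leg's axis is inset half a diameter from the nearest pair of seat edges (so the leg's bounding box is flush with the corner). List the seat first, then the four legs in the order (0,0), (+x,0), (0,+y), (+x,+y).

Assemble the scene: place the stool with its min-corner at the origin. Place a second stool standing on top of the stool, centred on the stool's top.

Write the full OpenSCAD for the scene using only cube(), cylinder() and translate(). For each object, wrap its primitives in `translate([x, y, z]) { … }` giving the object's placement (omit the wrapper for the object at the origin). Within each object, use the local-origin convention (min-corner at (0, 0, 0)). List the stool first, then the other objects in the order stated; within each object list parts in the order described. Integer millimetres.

translate([0, 0, 372]) cube([315, 324, 37]);
translate([18, 18, 0]) cylinder(h = 372, r = 18);
translate([297, 18, 0]) cylinder(h = 372, r = 18);
translate([18, 306, 0]) cylinder(h = 372, r = 18);
translate([297, 306, 0]) cylinder(h = 372, r = 18);
translate([24, 12, 409]) {
  translate([0, 0, 382]) cube([267, 300, 35]);
  translate([23, 23, 0]) cylinder(h = 382, r = 23);
  translate([244, 23, 0]) cylinder(h = 382, r = 23);
  translate([23, 277, 0]) cylinder(h = 382, r = 23);
  translate([244, 277, 0]) cylinder(h = 382, r = 23);
}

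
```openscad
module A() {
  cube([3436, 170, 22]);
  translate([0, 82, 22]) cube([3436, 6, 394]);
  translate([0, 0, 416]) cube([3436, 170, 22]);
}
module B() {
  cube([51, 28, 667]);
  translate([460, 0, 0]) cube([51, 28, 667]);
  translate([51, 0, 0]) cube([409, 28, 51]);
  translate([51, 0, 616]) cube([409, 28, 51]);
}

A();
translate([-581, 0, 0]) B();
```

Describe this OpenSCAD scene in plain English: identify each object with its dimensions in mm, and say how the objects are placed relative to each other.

A is an I-beam lying along x, 3436 mm long. Overall section height 438 mm. Two flanges 170 mm wide (y) and 22 mm thick, one on the floor and one at the top; a web 6 mm thick runs between them, centred on the flange width.

B is a rectangular picture frame lying in the x–z plane (depth along y). The opening is 409 mm wide (x) by 565 mm tall (z), surrounded by a border 51 mm wide on all four sides. The frame is 28 mm deep and is made of two full-height vertical stiles with two horizontal rails fitted between them.

The picture frame is on the floor beside the I-beam on its −x side.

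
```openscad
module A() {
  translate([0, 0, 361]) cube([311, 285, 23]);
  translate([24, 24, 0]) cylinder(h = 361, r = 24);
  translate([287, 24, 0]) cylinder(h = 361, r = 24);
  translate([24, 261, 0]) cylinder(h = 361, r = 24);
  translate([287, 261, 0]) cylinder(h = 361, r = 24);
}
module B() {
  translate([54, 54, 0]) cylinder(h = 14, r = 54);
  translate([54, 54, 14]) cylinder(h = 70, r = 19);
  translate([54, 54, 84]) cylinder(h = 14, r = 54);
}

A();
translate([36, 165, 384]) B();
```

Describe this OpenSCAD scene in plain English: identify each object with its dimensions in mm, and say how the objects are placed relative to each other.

A is a simple wooden stool: a rectangular seat 311 mm (x) by 285 mm (y), 23 mm thick, top face at z = 384 mm, on four round legs, each 48 mm in diameter. The legs rest on z = 0, each leg's axis is inset half a diameter from the nearest pair of seat edges (so the leg's bounding box is flush with the corner).

B is a spool: two coaxial disc flanges of radius 54 mm and thickness 14 mm, joined by a core cylinder of radius 19 mm and height 70 mm. The lower flange rests on z = 0 and the three cylinders share a vertical axis.

The spool is on top of the stool.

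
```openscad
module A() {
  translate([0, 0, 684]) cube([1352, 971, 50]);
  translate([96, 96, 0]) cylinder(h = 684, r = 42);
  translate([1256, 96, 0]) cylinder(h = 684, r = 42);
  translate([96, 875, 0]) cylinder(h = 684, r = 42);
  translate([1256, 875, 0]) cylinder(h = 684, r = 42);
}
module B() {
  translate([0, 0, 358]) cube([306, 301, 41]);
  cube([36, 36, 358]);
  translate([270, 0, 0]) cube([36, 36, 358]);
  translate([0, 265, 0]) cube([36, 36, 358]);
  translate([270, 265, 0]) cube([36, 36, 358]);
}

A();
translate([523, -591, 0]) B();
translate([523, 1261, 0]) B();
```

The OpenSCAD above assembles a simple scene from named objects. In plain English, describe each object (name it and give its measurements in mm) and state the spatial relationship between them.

A is a table: top 1352 mm (x) × 971 mm (y), 50 mm thick, upper face at z = 734 mm, on four round legs of 84 mm diameter, each leg's bounding box inset 54 mm from the nearest pair of top edges, running from z = 0 to the bottom of the top.

B is a four-legged stool. The seat is a 306×301×41 mm slab whose top surface is at z = 399 mm; four square legs, each 36×36 mm in cross-section, run from the floor (z = 0) to the underside of the seat, each flush with a corner of the seat.

Two stools sit around the table at the −y, +y sides.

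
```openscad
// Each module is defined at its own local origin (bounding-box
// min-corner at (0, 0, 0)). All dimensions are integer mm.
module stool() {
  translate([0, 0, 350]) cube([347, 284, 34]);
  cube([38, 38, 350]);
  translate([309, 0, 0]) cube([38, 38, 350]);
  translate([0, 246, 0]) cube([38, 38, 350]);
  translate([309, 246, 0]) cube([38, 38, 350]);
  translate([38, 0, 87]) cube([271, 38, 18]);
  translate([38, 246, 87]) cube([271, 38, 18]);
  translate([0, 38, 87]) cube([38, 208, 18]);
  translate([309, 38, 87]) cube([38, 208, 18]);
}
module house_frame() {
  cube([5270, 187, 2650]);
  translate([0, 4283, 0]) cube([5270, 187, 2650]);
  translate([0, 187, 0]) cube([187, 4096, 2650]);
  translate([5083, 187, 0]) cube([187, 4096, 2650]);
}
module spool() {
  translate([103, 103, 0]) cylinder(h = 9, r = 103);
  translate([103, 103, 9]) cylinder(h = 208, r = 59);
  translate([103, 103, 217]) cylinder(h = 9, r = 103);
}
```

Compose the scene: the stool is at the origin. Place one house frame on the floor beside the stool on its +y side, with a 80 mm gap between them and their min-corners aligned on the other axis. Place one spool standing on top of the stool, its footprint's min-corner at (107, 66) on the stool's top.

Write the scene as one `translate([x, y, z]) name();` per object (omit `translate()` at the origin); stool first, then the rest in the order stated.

stool();
translate([0, 364, 0]) house_frame();
translate([107, 66, 384]) spool();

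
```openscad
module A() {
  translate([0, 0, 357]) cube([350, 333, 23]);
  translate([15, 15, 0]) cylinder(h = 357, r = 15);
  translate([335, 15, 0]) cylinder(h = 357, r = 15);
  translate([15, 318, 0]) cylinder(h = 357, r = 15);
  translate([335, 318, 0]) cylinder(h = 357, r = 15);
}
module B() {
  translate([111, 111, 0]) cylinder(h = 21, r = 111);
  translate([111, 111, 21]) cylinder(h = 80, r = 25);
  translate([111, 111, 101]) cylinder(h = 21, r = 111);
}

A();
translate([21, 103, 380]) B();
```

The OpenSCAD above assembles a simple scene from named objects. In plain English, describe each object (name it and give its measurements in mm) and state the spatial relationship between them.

A is a simple wooden stool: a rectangular seat 350 mm (x) by 333 mm (y), 23 mm thick, top face at z = 380 mm, on four round legs, each 30 mm in diameter. The legs rest on z = 0, each leg's axis is inset half a diameter from the nearest pair of seat edges (so the leg's bounding box is flush with the corner).

B is a spool: two coaxial disc flanges of radius 111 mm and thickness 21 mm, joined by a core cylinder of radius 25 mm and height 80 mm. The lower flange rests on z = 0 and the three cylinders share a vertical axis.

The spool is on top of the stool.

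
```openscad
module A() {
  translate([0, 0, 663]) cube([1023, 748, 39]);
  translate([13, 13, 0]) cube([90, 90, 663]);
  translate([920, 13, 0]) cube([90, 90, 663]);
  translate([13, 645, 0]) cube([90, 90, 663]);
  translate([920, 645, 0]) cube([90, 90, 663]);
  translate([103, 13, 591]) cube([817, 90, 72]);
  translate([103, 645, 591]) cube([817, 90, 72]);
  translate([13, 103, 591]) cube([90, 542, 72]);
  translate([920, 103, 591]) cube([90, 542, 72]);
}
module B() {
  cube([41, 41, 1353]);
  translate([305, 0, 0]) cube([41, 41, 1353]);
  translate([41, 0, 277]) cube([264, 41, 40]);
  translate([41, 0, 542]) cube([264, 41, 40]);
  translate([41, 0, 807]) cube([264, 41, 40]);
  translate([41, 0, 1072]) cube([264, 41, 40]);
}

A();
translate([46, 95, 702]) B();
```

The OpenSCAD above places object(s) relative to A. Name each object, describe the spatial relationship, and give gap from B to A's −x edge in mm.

The ladder's min-x is at 46; the table's min-x is 0; gap = 46 mm.

A is a table. B is a ladder. The ladder is on top of the table. The gap from the ladder to the table's −x edge is 46 mm.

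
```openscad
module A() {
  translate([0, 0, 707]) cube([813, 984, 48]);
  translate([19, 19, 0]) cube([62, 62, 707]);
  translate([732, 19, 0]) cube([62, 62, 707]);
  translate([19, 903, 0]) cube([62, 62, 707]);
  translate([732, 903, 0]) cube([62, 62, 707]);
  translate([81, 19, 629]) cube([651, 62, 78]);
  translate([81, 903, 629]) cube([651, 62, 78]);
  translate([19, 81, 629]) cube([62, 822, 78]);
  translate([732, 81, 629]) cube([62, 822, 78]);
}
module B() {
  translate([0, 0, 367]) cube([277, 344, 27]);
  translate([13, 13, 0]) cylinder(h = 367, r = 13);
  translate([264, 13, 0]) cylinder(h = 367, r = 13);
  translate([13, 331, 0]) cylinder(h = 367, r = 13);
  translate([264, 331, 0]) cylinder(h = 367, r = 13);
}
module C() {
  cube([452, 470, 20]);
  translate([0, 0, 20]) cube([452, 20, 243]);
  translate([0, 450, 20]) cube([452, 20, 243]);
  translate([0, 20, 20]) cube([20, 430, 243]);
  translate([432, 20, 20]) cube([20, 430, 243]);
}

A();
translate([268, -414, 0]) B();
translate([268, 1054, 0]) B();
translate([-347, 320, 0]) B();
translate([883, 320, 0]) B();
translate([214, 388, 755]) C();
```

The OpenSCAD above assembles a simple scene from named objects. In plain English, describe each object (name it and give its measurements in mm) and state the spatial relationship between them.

A is a rectangular dining table. The top is 813×984×48 mm with its upper surface at z = 755 mm. It stands on four 62×62 mm square legs, each inset 19 mm from the nearest pair of top edges, running from the floor to the underside of the top. Four apron rails, 62 mm thick and 78 mm tall, run between adjacent legs with their top edges flush with the underside of the top and their outer faces flush with the legs' outer faces.

B is a four-legged stool. The seat is a 277×344×27 mm slab whose top surface is at z = 394 mm; four round legs, each 26 mm in diameter, run from the floor (z = 0) to the underside of the seat, each leg's axis is inset half a diameter from the nearest pair of seat edges (so the leg's bounding box is flush with the corner).

C is an open-topped rectangular box: outside dimensions 452×470×263 mm, with a uniform wall and base thickness of 20 mm. The base is a full 452×470 slab on the floor; four walls sit on top of the base. The front and back walls (the −y and +y sides) span the full width; the two side walls fit between them.

Four stools sit around the table at the −y, +y, −x, +x sides. The open box is on top of the table.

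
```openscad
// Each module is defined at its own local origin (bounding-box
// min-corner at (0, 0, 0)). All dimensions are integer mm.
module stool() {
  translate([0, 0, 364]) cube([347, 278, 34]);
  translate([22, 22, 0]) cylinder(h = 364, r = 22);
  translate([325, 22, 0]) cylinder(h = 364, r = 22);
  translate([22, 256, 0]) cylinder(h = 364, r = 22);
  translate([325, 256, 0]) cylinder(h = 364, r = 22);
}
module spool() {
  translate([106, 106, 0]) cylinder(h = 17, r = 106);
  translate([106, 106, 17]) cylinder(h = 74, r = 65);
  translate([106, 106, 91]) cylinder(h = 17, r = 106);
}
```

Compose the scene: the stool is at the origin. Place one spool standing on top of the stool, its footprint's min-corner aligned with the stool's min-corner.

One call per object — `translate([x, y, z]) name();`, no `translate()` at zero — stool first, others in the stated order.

stool();
translate([0, 0, 398]) spool();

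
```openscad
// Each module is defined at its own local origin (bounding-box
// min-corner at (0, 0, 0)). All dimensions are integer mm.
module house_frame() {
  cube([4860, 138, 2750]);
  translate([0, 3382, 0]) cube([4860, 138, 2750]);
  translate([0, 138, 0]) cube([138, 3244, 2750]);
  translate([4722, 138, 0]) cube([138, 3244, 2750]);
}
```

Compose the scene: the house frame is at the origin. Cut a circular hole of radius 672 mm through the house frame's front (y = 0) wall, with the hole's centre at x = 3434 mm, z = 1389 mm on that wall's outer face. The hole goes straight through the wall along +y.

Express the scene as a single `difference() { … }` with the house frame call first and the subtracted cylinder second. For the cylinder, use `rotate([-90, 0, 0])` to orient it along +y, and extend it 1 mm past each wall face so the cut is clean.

difference() {
  house_frame();
  translate([3434, -1, 1389]) rotate([-90, 0, 0]) cylinder(h = 140, r = 672);
}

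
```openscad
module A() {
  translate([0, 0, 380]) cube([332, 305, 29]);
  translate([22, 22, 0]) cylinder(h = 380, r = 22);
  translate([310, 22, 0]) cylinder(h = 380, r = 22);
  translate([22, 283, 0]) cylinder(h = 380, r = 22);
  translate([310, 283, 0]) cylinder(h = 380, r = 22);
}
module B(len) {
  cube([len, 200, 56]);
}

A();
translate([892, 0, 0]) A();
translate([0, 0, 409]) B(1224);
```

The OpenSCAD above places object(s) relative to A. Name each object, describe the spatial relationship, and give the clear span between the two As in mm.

Second stool starts at x = 892; first ends at x = 332; clear span = 892 − 332 = 560 mm.

A is a stool. B is a beam. A beam spans the tops of two stools. The clear span between the two stools is 560 mm.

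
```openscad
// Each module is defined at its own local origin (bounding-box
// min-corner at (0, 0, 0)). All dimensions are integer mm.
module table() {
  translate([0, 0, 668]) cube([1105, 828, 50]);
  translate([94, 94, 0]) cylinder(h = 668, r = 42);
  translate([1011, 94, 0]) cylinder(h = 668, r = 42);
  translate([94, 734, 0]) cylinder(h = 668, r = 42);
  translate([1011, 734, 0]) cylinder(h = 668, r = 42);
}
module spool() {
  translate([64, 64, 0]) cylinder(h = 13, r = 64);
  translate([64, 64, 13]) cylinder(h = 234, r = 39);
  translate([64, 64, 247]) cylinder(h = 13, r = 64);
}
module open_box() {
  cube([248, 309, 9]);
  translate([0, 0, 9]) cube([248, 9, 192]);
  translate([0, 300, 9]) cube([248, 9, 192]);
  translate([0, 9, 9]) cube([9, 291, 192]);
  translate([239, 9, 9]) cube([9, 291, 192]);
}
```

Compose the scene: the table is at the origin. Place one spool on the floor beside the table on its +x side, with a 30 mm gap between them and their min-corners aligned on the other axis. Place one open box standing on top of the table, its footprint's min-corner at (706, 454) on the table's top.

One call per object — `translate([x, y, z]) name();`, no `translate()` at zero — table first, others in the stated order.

table();
translate([1135, 0, 0]) spool();
translate([706, 454, 718]) open_box();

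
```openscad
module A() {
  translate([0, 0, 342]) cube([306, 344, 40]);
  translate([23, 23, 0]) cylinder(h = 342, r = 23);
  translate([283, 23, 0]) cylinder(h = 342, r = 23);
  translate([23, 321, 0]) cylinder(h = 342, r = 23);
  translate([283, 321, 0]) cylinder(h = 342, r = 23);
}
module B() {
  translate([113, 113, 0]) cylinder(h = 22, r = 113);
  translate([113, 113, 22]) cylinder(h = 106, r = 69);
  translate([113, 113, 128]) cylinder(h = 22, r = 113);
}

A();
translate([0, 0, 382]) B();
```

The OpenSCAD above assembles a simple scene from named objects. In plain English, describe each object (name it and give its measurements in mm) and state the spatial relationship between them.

A is a simple wooden stool: a rectangular seat 306 mm (x) by 344 mm (y), 40 mm thick, top face at z = 382 mm, on four round legs, each 46 mm in diameter. The legs rest on z = 0, each leg's axis is inset half a diameter from the nearest pair of seat edges (so the leg's bounding box is flush with the corner).

B is a spool: two coaxial disc flanges of radius 113 mm and thickness 22 mm, joined by a core cylinder of radius 69 mm and height 106 mm. The lower flange rests on z = 0 and the three cylinders share a vertical axis.

The spool is on top of the stool.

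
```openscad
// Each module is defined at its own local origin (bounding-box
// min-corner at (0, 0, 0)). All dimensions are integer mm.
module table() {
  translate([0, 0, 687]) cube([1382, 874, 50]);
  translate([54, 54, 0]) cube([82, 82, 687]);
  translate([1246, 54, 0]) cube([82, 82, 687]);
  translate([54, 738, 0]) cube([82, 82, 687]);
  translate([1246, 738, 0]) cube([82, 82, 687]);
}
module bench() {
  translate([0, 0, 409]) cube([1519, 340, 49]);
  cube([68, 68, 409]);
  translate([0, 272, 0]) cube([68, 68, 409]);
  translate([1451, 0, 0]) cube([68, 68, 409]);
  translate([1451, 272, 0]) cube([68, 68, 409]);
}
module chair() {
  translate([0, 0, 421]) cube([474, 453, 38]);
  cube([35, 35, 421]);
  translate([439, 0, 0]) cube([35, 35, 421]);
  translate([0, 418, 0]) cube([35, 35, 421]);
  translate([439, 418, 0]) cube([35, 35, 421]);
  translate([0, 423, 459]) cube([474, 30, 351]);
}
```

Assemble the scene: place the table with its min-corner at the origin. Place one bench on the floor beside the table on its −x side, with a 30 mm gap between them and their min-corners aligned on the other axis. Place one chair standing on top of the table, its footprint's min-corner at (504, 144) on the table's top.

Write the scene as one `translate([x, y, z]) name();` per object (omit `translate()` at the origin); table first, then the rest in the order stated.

table();
translate([-1549, 0, 0]) bench();
translate([504, 144, 737]) chair();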